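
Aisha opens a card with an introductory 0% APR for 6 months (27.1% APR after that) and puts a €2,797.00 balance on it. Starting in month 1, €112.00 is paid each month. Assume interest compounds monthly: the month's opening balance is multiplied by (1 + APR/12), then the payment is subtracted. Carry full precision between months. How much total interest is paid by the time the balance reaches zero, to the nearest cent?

€680.83

Promo months 1–6 at r₀ = 0%/12 = 0; months 7+ at r₁ = 27.1%/12 = 0.0225833.
After month 6 (no interest yet): B = €2,797.00 − 6·€112.00 = €2,125.00.
Then at r₁ with €112.00/mo: n₂ = −ln(1 − r₁·B/P)/ln(1+r₁) ≈ 25.05 → 26 more payments.
Total paid = 31·€112.00 + €5.83 = €3,477.83; interest = €3,477.83 − €2,797.00 = €680.83.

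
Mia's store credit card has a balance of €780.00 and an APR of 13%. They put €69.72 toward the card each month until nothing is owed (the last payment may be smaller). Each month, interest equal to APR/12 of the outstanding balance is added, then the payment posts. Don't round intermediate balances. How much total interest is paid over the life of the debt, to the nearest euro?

Monthly rate r = 13%/12 = 1.08333% = 0.0108333.
Payoff takes n = ⌈−ln(1 − rB₀/P)/ln(1+r)⌉ = ⌈11.990⌉ = 12 payments; the last is €69.05.
Total paid = 11·€69.72 + €69.05 = €835.97.
Total interest = total paid − principal = €835.97 − €780.00 = €55.97.

€56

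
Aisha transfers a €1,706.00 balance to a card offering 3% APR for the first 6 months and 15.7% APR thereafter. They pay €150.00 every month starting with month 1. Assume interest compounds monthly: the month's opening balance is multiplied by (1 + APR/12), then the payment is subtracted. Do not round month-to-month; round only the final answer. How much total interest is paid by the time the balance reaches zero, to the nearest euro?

€57

Promo months 1–6 at r₀ = 3%/12 = 0.0025; months 7+ at r₁ = 15.7%/12 = 0.0130833.
After month 6: iterate B ← B·(1+r₀) − €150.00 for 6 months → €826.11.
Then at r₁ with €150.00/mo: n₂ = −ln(1 − r₁·B/P)/ln(1+r₁) ≈ 5.75 → 6 more payments.
Total paid = 11·€150.00 + €113.16 = €1,763.16; interest = €1,763.16 − €1,706.00 = €57.16.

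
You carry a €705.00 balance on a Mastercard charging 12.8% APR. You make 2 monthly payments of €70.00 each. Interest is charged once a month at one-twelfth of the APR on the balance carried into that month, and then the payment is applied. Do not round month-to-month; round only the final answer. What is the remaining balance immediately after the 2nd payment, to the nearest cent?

€579.37

Monthly rate r = 12.8%/12 = 1.06667% = 0.0106667.
Each month: B ← B·(1+r) − €70.00.
Month 1: interest €7.52; balance after payment €642.52.
Month 2: interest €6.85; balance after payment €579.37.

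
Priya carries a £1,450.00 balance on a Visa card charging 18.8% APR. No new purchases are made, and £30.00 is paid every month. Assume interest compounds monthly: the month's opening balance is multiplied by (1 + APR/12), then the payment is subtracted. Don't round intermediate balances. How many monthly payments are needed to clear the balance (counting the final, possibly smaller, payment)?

Monthly rate r = 18.8%/12 = 1.56667% = 0.0156667.
Recurrence: B ← B·(1+r) − £30.00.
Month 1: interest £22.72; balance after payment £1,442.72.
Month 2: interest £22.60; balance after payment £1,435.32.
Closed form: n = −ln(1 − rB₀/P)/ln(1+r) = −ln(0.24278)/ln(1.01567) ≈ 91.064, so the balance reaches zero during payment 92.

92 payments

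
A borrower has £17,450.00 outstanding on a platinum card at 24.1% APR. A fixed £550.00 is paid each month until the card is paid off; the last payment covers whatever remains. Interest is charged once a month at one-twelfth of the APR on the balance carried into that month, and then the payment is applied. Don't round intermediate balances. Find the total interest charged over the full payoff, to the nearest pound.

£10,594

Monthly rate r = 24.1%/12 = 2.00833% = 0.0200833.
Payoff takes n = ⌈−ln(1 − rB₀/P)/ln(1+r)⌉ = ⌈50.989⌉ = 51 payments; the last is £543.81.
Total paid = 50·£550.00 + £543.81 = £28,043.81.
Total interest = total paid − principal = £28,043.81 − £17,450.00 = £10,593.81.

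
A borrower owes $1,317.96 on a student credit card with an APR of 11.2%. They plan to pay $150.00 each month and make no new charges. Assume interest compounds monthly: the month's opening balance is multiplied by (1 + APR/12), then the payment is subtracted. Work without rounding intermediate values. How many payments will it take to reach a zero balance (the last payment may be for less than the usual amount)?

10 months

Monthly rate r = 11.2%/12 = 0.933333% = 0.00933333.
Recurrence: B ← B·(1+r) − $150.00.
Month 1: interest $12.30; balance after payment $1,180.26.
Month 2: interest $11.02; balance after payment $1,041.28.
Closed form: n = −ln(1 − rB₀/P)/ln(1+r) = −ln(0.91799)/ln(1.00933) ≈ 9.210, so the balance reaches zero during payment 10.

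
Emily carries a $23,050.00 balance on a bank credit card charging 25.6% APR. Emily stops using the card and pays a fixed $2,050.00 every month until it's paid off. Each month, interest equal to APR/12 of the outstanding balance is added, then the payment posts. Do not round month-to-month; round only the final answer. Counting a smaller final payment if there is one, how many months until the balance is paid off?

Monthly rate r = 25.6%/12 = 2.13333% = 0.0213333.
Recurrence: B ← B·(1+r) − $2,050.00.
Month 1: interest $491.73; balance after payment $21,491.73.
Month 2: interest $458.49; balance after payment $19,900.22.
Closed form: n = −ln(1 − rB₀/P)/ln(1+r) = −ln(0.76013)/ln(1.02133) ≈ 12.993, so the balance reaches zero during payment 13.

13 payments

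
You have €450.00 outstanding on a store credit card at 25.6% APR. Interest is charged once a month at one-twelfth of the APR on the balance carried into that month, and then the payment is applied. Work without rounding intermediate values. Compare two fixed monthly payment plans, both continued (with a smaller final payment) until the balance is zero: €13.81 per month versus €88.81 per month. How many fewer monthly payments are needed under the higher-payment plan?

Monthly rate r = 25.6%/12 = 2.13333% = 0.0213333.
At €13.81/mo: n = ⌈−ln(1 − rB₀/P)/ln(1+r)⌉ = 57 payments (last €3.84); total interest = total paid − €450.00 = €327.20.
At €88.81/mo: 6 payments (last €37.47); total interest €31.52.
Payments saved = 57 − 6 = 51.

51 fewer payments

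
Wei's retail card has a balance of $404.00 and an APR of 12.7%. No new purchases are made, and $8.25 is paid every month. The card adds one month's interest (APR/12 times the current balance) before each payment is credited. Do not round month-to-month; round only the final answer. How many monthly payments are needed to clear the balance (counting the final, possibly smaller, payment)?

Monthly rate r = 12.7%/12 = 1.05833% = 0.0105833.
Recurrence: B ← B·(1+r) − $8.25.
Month 1: interest $4.28; balance after payment $400.03.
Month 2: interest $4.23; balance after payment $396.01.
Closed form: n = −ln(1 − rB₀/P)/ln(1+r) = −ln(0.48174)/ln(1.01058) ≈ 69.375, so the balance reaches zero during payment 70.

70 payments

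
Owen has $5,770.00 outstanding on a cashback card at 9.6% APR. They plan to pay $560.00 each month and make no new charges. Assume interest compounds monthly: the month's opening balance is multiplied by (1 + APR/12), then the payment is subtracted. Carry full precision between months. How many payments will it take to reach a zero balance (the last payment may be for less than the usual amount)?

11 payments

Monthly rate r = 9.6%/12 = 0.8% = 0.008.
Recurrence: B ← B·(1+r) − $560.00.
Month 1: interest $46.16; balance after payment $5,256.16.
Month 2: interest $42.05; balance after payment $4,738.21.
Closed form: n = −ln(1 − rB₀/P)/ln(1+r) = −ln(0.91757)/ln(1.008) ≈ 10.796, so the balance reaches zero during payment 11.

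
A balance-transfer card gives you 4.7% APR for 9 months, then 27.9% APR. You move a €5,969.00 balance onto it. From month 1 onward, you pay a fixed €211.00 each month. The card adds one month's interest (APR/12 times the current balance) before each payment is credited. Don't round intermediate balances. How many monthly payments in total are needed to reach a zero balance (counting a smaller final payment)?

Promo months 1–9 at r₀ = 4.7%/12 = 0.00391667; months 10+ at r₁ = 27.9%/12 = 0.02325.
After month 9: iterate B ← B·(1+r₀) − €211.00 for 9 months → €4,253.71.
Then at r₁ with €211.00/mo: n₂ = −ln(1 − r₁·B/P)/ln(1+r₁) ≈ 27.52 → 28 more payments.

37 payments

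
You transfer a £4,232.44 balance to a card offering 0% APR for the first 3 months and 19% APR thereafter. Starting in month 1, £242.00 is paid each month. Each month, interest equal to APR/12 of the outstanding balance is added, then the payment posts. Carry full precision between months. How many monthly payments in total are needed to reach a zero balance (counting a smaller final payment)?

20 months

Promo months 1–3 at r₀ = 0%/12 = 0; months 4+ at r₁ = 19%/12 = 0.0158333.
After month 3 (no interest yet): B = £4,232.44 − 3·£242.00 = £3,506.44.
Then at r₁ with £242.00/mo: n₂ = −ln(1 − r₁·B/P)/ln(1+r₁) ≈ 16.59 → 17 more payments.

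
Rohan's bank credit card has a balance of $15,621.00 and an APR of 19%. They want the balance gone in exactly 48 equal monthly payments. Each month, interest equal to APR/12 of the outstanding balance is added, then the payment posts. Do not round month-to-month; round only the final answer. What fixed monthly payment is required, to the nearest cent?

Monthly rate r = 19%/12 = 1.58333% = 0.0158333.
Level-payment amortization: P = B₀·r / (1 − (1+r)^(−n)) = 15621.00·0.0158333 / (1 − 1.01583^(−48)).
Denominator 1 − (1+r)^(−48) = 0.529540827.
P = 247.333 / 0.529540827 ≈ 467.07.

$467.07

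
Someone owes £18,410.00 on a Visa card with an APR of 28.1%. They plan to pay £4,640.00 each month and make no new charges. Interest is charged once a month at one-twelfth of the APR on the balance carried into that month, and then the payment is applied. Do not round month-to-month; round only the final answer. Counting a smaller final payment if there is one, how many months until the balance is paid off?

Monthly rate r = 28.1%/12 = 2.34167% = 0.0234167.
Recurrence: B ← B·(1+r) − £4,640.00.
Month 1: interest £431.10; balance after payment £14,201.10.
Month 2: interest £332.54; balance after payment £9,893.64.
Month 3: interest £231.68; balance after payment £5,485.32.
Month 4: interest £128.45; balance after payment £973.77.
Month 5: interest £22.80; balance after payment £0.00.

5 months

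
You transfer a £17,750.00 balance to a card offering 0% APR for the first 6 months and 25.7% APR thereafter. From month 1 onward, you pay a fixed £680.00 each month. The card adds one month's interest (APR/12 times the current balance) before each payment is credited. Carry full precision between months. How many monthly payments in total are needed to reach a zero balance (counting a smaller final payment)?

33 months

Promo months 1–6 at r₀ = 0%/12 = 0; months 7+ at r₁ = 25.7%/12 = 0.0214167.
After month 6 (no interest yet): B = £17,750.00 − 6·£680.00 = £13,670.00.
Then at r₁ with £680.00/mo: n₂ = −ln(1 − r₁·B/P)/ln(1+r₁) ≈ 26.57 → 27 more payments.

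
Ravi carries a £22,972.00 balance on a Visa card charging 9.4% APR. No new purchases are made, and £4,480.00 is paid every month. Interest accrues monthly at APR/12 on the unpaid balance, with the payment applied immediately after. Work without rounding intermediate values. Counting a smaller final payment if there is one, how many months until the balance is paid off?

6 months

Monthly rate r = 9.4%/12 = 0.783333% = 0.00783333.
Recurrence: B ← B·(1+r) − £4,480.00.
Month 1: interest £179.95; balance after payment £18,671.95.
Month 2: interest £146.26; balance after payment £14,338.21.
Month 3: interest £112.32; balance after payment £9,970.53.
Month 4: interest £78.10; balance after payment £5,568.63.
Month 5: interest £43.62; balance after payment £1,132.25.
Month 6: interest £8.87; balance after payment £0.00.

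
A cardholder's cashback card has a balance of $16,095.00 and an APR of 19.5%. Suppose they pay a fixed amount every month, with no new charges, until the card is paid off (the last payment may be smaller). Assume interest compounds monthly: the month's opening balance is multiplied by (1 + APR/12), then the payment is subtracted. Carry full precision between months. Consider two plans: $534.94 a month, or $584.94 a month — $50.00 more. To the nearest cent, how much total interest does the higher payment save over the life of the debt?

$770.37

Monthly rate r = 19.5%/12 = 1.625% = 0.01625.
At $534.94/mo: n = ⌈−ln(1 − rB₀/P)/ln(1+r)⌉ = 42 payments (last $344.06); total interest = total paid − $16,095.00 = $6,181.60.
At $584.94/mo: 37 payments (last $448.39); total interest $5,411.23.
Interest saved = $6,181.60 − $5,411.23 = $770.37.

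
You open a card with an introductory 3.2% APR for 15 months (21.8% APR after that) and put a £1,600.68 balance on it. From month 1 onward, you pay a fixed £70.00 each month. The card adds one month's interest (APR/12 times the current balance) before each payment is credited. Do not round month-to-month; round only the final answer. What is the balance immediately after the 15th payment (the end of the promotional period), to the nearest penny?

Promo months 1–15 at r₀ = 3.2%/12 = 0.00266667; months 16+ at r₁ = 21.8%/12 = 0.0181667.
After month 15: iterate B ← B·(1+r₀) − £70.00 for 15 months → £596.09.

£596.09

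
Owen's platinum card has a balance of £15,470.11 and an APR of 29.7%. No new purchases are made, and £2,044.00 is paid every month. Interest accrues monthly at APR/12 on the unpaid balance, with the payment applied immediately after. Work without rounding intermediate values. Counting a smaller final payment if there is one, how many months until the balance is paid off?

9 payments

Monthly rate r = 29.7%/12 = 2.475% = 0.02475.
Recurrence: B ← B·(1+r) − £2,044.00.
Month 1: interest £382.89; balance after payment £13,809.00.
Month 2: interest £341.77; balance after payment £12,106.77.
Closed form: n = −ln(1 − rB₀/P)/ln(1+r) = −ln(0.81268)/ln(1.02475) ≈ 8.484, so the balance reaches zero during payment 9.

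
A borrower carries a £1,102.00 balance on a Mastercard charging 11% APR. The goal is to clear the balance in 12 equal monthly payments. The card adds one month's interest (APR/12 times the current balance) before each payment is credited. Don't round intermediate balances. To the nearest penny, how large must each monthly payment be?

£97.40

Monthly rate r = 11%/12 = 0.916667% = 0.00916667.
Level-payment amortization: P = B₀·r / (1 − (1+r)^(−n)) = 1102.00·0.00916667 / (1 − 1.00917^(−12)).
Denominator 1 − (1+r)^(−12) = 0.103716844.
P = 10.1017 / 0.103716844 ≈ 97.40.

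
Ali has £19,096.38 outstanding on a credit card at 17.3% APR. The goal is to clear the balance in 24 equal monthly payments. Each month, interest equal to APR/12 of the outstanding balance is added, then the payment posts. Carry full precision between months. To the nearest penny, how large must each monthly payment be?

Monthly rate r = 17.3%/12 = 1.44167% = 0.0144167.
Level-payment amortization: P = B₀·r / (1 − (1+r)^(−n)) = 19096.38·0.0144167 / (1 − 1.01442^(−24)).
Denominator 1 − (1+r)^(−24) = 0.290737536.
P = 275.306 / 0.290737536 ≈ 946.92.

£946.92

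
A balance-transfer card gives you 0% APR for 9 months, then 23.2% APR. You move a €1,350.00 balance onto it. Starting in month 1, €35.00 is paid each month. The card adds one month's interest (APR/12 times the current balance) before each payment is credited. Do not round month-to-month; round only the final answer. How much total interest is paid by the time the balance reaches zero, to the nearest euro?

€515

Promo months 1–9 at r₀ = 0%/12 = 0; months 10+ at r₁ = 23.2%/12 = 0.0193333.
After month 9 (no interest yet): B = €1,350.00 − 9·€35.00 = €1,035.00.
Then at r₁ with €35.00/mo: n₂ = −ln(1 − r₁·B/P)/ln(1+r₁) ≈ 44.28 → 45 more payments.
Total paid = 53·€35.00 + €9.97 = €1,864.97; interest = €1,864.97 − €1,350.00 = €514.97.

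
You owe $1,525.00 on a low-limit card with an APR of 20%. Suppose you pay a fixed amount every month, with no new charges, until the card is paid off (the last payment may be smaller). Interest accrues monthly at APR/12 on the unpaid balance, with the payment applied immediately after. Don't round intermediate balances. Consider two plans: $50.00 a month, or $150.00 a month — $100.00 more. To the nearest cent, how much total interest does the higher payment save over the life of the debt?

Monthly rate r = 20%/12 = 1.66667% = 0.0166667.
At $50.00/mo: n = ⌈−ln(1 − rB₀/P)/ln(1+r)⌉ = 43 payments (last $47.58); total interest = total paid − $1,525.00 = $622.58.
At $150.00/mo: 12 payments (last $35.05); total interest $160.05.
Interest saved = $622.58 − $160.05 = $462.53.

$462.53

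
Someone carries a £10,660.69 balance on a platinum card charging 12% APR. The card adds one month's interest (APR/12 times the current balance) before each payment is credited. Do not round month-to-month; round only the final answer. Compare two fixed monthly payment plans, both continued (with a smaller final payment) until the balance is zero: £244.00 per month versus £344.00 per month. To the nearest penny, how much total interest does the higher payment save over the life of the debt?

Monthly rate r = 12%/12 = 1% = 0.01.
At £244.00/mo: n = ⌈−ln(1 − rB₀/P)/ln(1+r)⌉ = 58 payments (last £175.65); total interest = total paid − £10,660.69 = £3,422.96.
At £344.00/mo: 38 payments (last £95.83); total interest £2,163.14.
Interest saved = £3,422.96 − £2,163.14 = £1,259.82.

£1,259.82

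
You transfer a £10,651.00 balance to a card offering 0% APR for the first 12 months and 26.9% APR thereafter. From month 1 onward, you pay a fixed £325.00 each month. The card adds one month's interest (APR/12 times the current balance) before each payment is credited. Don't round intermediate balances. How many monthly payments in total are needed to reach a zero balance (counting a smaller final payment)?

41 months

Promo months 1–12 at r₀ = 0%/12 = 0; months 13+ at r₁ = 26.9%/12 = 0.0224167.
After month 12 (no interest yet): B = £10,651.00 − 12·£325.00 = £6,751.00.
Then at r₁ with £325.00/mo: n₂ = −ln(1 − r₁·B/P)/ln(1+r₁) ≈ 28.27 → 29 more payments.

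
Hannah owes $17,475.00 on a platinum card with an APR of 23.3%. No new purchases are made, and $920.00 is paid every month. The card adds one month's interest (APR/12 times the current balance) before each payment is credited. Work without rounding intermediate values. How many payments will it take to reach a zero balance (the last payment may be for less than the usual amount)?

24 months

Monthly rate r = 23.3%/12 = 1.94167% = 0.0194167.
Recurrence: B ← B·(1+r) − $920.00.
Month 1: interest $339.31; balance after payment $16,894.31.
Month 2: interest $328.03; balance after payment $16,302.34.
Closed form: n = −ln(1 − rB₀/P)/ln(1+r) = −ln(0.63119)/ln(1.01942) ≈ 23.928, so the balance reaches zero during payment 24.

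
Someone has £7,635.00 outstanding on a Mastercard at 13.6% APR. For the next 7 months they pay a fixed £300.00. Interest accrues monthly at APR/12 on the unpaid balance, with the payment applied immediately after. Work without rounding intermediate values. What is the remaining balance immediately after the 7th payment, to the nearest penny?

£6,088.93

Monthly rate r = 13.6%/12 = 1.13333% = 0.0113333.
Each month: B ← B·(1+r) − £300.00.
Month 1: interest £86.53; balance after payment £7,421.53.
Month 2: interest £84.11; balance after payment £7,205.64.
Month 3: interest £81.66; balance after payment £6,987.30.
Month 4: interest £79.19; balance after payment £6,766.49.
Month 5: interest £76.69; balance after payment £6,543.18.
Month 6: interest £74.16; balance after payment £6,317.34.
Month 7: interest £71.60; balance after payment £6,088.93.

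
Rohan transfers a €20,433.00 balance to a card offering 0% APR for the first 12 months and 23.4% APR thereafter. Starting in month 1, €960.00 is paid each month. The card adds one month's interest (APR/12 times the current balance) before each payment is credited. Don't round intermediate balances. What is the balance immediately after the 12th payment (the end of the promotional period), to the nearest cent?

€8,913.00

Promo months 1–12 at r₀ = 0%/12 = 0; months 13+ at r₁ = 23.4%/12 = 0.0195.
After month 12 (no interest yet): B = €20,433.00 − 12·€960.00 = €8,913.00.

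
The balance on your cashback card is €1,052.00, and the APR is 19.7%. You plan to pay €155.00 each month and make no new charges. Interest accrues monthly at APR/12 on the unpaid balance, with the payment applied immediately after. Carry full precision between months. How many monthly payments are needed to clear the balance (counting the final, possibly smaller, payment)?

Monthly rate r = 19.7%/12 = 1.64167% = 0.0164167.
Recurrence: B ← B·(1+r) − €155.00.
Month 1: interest €17.27; balance after payment €914.27.
Month 2: interest €15.01; balance after payment €774.28.
Closed form: n = −ln(1 − rB₀/P)/ln(1+r) = −ln(0.88858)/ln(1.01642) ≈ 7.255, so the balance reaches zero during payment 8.

8 months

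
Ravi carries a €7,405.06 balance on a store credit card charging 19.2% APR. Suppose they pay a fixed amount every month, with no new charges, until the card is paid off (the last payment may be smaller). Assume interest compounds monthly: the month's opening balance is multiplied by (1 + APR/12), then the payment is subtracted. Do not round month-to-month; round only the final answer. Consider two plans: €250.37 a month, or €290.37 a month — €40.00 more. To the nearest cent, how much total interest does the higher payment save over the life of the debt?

€519.44

Monthly rate r = 19.2%/12 = 1.6% = 0.016.
At €250.37/mo: n = ⌈−ln(1 − rB₀/P)/ln(1+r)⌉ = 41 payments (last €95.81); total interest = total paid − €7,405.06 = €2,705.55.
At €290.37/mo: 34 payments (last €8.96); total interest €2,186.11.
Interest saved = €2,705.55 − €2,186.11 = €519.44.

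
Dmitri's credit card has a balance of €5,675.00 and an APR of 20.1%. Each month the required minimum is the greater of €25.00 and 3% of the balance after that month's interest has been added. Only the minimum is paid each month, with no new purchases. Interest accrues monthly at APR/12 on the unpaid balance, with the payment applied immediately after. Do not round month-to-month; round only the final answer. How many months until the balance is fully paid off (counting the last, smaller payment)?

Monthly rate r = 20.1%/12 = 1.675% = 0.01675.
While 3% of the post-interest balance exceeds €25.00, each month B ← (B·(1+r))·(1 − 0.03), i.e. B shrinks by the factor (1+r)·0.97 = 0.98625.
This holds for months 1–140. Entering month 141 the balance is €816.57; 3% of the post-interest balance is now below €25.00, so the flat €25.00 minimum applies from here.
From month 141 a fixed €25.00 at rate r clears €816.57 in 48 more payments. Total: 140 + 48 = 188 months.

188 months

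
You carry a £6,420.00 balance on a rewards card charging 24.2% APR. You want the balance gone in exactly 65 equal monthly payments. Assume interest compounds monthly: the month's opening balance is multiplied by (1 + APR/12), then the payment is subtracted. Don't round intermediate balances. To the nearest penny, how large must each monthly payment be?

£178.12

Monthly rate r = 24.2%/12 = 2.01667% = 0.0201667.
Level-payment amortization: P = B₀·r / (1 − (1+r)^(−n)) = 6420.00·0.0201667 / (1 − 1.02017^(−65)).
Denominator 1 − (1+r)^(−65) = 0.72686547.
P = 129.47 / 0.72686547 ≈ 178.12.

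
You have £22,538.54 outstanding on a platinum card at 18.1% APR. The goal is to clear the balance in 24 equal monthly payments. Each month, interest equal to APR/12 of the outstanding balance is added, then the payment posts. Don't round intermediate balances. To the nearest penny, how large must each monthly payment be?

Monthly rate r = 18.1%/12 = 1.50833% = 0.0150833.
Level-payment amortization: P = B₀·r / (1 − (1+r)^(−n)) = 22538.54·0.0150833 / (1 − 1.01508^(−24)).
Denominator 1 − (1+r)^(−24) = 0.301833079.
P = 339.956 / 0.301833079 ≈ 1126.31.

£1,126.31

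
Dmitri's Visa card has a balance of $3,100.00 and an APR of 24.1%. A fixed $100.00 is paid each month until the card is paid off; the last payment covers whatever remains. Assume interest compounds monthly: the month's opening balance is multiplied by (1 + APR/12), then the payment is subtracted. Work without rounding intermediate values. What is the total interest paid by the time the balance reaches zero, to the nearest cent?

$1,800.37

Monthly rate r = 24.1%/12 = 2.00833% = 0.0200833.
Payoff takes n = ⌈−ln(1 − rB₀/P)/ln(1+r)⌉ = ⌈49.004⌉ = 50 payments; the last is $0.37.
Total paid = 49·$100.00 + $0.37 = $4,900.37.
Total interest = total paid − principal = $4,900.37 − $3,100.00 = $1,800.37.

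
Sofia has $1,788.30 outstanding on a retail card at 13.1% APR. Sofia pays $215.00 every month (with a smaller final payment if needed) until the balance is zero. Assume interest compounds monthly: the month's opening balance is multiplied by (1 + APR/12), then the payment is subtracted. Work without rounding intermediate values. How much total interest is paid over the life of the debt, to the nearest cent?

$96.89

Monthly rate r = 13.1%/12 = 1.09167% = 0.0109167.
Payoff takes n = ⌈−ln(1 − rB₀/P)/ln(1+r)⌉ = ⌈8.767⌉ = 9 payments; the last is $165.19.
Total paid = 8·$215.00 + $165.19 = $1,885.19.
Total interest = total paid − principal = $1,885.19 − $1,788.30 = $96.89.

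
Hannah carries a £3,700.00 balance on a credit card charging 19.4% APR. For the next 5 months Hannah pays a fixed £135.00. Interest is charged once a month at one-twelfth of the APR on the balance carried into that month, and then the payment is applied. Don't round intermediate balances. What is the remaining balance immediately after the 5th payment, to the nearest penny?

£3,311.73

Monthly rate r = 19.4%/12 = 1.61667% = 0.0161667.
Each month: B ← B·(1+r) − £135.00.
Month 1: interest £59.82; balance after payment £3,624.82.
Month 2: interest £58.60; balance after payment £3,548.42.
Month 3: interest £57.37; balance after payment £3,470.78.
Month 4: interest £56.11; balance after payment £3,391.89.
Month 5: interest £54.84; balance after payment £3,311.73.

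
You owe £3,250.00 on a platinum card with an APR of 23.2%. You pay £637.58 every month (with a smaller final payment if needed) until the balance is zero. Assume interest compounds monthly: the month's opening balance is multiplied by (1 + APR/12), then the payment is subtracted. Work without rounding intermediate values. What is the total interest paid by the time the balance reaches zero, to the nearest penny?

£205.96

Monthly rate r = 23.2%/12 = 1.93333% = 0.0193333.
Payoff takes n = ⌈−ln(1 − rB₀/P)/ln(1+r)⌉ = ⌈5.418⌉ = 6 payments; the last is £268.06.
Total paid = 5·£637.58 + £268.06 = £3,455.96.
Total interest = total paid − principal = £3,455.96 − £3,250.00 = £205.96.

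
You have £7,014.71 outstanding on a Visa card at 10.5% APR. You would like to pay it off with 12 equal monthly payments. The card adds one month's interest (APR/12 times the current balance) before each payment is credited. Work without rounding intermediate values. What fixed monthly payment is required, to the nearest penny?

Monthly rate r = 10.5%/12 = 0.875% = 0.00875.
Level-payment amortization: P = B₀·r / (1 − (1+r)^(−n)) = 7014.71·0.00875 / (1 − 1.00875^(−12)).
Denominator 1 − (1+r)^(−12) = 0.0992641938.
P = 61.3787 / 0.0992641938 ≈ 618.34.

£618.34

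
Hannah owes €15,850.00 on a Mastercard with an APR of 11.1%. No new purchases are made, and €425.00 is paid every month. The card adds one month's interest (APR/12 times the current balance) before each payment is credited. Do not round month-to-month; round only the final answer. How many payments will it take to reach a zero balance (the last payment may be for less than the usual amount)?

46 payments

Monthly rate r = 11.1%/12 = 0.925% = 0.00925.
Recurrence: B ← B·(1+r) − €425.00.
Month 1: interest €146.61; balance after payment €15,571.61.
Month 2: interest €144.04; balance after payment €15,290.65.
Closed form: n = −ln(1 − rB₀/P)/ln(1+r) = −ln(0.65503)/ln(1.00925) ≈ 45.949, so the balance reaches zero during payment 46.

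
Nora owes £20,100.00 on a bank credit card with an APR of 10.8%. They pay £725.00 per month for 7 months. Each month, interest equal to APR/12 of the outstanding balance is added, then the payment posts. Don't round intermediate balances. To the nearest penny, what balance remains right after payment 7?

Monthly rate r = 10.8%/12 = 0.9% = 0.009.
Each month: B ← B·(1+r) − £725.00.
Month 1: interest £180.90; balance after payment £19,555.90.
Month 2: interest £176.00; balance after payment £19,006.90.
Month 3: interest £171.06; balance after payment £18,452.97.
Month 4: interest £166.08; balance after payment £17,894.04.
Month 5: interest £161.05; balance after payment £17,330.09.
Month 6: interest £155.97; balance after payment £16,761.06.
Month 7: interest £150.85; balance after payment £16,186.91.

£16,186.91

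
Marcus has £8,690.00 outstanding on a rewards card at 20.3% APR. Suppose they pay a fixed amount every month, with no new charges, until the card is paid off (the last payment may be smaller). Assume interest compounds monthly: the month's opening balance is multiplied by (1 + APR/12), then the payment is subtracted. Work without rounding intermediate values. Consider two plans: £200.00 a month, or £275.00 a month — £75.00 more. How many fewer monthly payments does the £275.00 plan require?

34 fewer payments

Monthly rate r = 20.3%/12 = 1.69167% = 0.0169167.
At £200.00/mo: n = ⌈−ln(1 − rB₀/P)/ln(1+r)⌉ = 80 payments (last £34.78); total interest = total paid − £8,690.00 = £7,144.78.
At £275.00/mo: 46 payments (last £162.91); total interest £3,847.91.
Payments saved = 80 − 46 = 34.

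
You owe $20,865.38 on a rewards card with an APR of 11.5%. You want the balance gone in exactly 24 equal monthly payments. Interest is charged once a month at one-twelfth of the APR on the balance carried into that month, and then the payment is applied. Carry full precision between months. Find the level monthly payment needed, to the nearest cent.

$977.34

Monthly rate r = 11.5%/12 = 0.958333% = 0.00958333.
Level-payment amortization: P = B₀·r / (1 − (1+r)^(−n)) = 20865.38·0.00958333 / (1 − 1.00958^(−24)).
Denominator 1 − (1+r)^(−24) = 0.204595833.
P = 199.96 / 0.204595833 ≈ 977.34.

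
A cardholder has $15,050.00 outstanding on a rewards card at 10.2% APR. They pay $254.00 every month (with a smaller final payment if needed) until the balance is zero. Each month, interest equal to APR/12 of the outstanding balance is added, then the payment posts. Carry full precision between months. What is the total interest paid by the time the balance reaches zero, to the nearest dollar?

$5,970

Monthly rate r = 10.2%/12 = 0.85% = 0.0085.
Payoff takes n = ⌈−ln(1 − rB₀/P)/ln(1+r)⌉ = ⌈82.756⌉ = 83 payments; the last is $192.34.
Total paid = 82·$254.00 + $192.34 = $21,020.34.
Total interest = total paid − principal = $21,020.34 − $15,050.00 = $5,970.34.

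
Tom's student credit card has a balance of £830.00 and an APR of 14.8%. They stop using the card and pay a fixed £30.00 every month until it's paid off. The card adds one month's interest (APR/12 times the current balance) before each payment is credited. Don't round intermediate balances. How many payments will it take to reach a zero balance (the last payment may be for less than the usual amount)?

Monthly rate r = 14.8%/12 = 1.23333% = 0.0123333.
Recurrence: B ← B·(1+r) − £30.00.
Month 1: interest £10.24; balance after payment £810.24.
Month 2: interest £9.99; balance after payment £790.23.
Closed form: n = −ln(1 − rB₀/P)/ln(1+r) = −ln(0.65878)/ln(1.01233) ≈ 34.049, so the balance reaches zero during payment 35.

35 months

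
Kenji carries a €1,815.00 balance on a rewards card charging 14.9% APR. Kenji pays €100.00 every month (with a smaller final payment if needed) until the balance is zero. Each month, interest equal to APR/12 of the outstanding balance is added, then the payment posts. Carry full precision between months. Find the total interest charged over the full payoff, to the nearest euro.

Monthly rate r = 14.9%/12 = 1.24167% = 0.0124167.
Payoff takes n = ⌈−ln(1 − rB₀/P)/ln(1+r)⌉ = ⌈20.693⌉ = 21 payments; the last is €69.46.
Total paid = 20·€100.00 + €69.46 = €2,069.46.
Total interest = total paid − principal = €2,069.46 − €1,815.00 = €254.46.

€254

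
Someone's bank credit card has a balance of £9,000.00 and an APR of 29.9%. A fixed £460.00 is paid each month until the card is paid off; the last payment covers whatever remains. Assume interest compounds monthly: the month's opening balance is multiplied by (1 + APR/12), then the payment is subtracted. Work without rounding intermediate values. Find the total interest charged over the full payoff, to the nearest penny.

Monthly rate r = 29.9%/12 = 2.49167% = 0.0249167.
Payoff takes n = ⌈−ln(1 − rB₀/P)/ln(1+r)⌉ = ⌈27.160⌉ = 28 payments; the last is £74.58.
Total paid = 27·£460.00 + £74.58 = £12,494.58.
Total interest = total paid − principal = £12,494.58 − £9,000.00 = £3,494.58.

£3,494.58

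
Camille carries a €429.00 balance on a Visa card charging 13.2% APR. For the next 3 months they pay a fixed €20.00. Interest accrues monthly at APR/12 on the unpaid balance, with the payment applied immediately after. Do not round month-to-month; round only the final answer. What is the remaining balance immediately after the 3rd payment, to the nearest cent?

€382.65

Monthly rate r = 13.2%/12 = 1.1% = 0.011.
Each month: B ← B·(1+r) − €20.00.
Month 1: interest €4.72; balance after payment €413.72.
Month 2: interest €4.55; balance after payment €398.27.
Month 3: interest €4.38; balance after payment €382.65.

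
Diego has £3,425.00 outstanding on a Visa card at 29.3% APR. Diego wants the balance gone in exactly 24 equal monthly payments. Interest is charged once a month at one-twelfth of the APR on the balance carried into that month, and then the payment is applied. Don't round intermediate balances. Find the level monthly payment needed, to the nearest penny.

£190.27

Monthly rate r = 29.3%/12 = 2.44167% = 0.0244167.
Level-payment amortization: P = B₀·r / (1 − (1+r)^(−n)) = 3425.00·0.0244167 / (1 − 1.02442^(−24)).
Denominator 1 − (1+r)^(−24) = 0.439519192.
P = 83.6271 / 0.439519192 ≈ 190.27.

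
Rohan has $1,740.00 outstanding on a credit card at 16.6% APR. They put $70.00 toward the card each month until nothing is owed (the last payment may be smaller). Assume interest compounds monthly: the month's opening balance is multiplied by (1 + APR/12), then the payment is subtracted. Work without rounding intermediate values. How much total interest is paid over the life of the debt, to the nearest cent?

Monthly rate r = 16.6%/12 = 1.38333% = 0.0138333.
Payoff takes n = ⌈−ln(1 − rB₀/P)/ln(1+r)⌉ = ⌈30.671⌉ = 31 payments; the last is $47.09.
Total paid = 30·$70.00 + $47.09 = $2,147.09.
Total interest = total paid − principal = $2,147.09 − $1,740.00 = $407.09.

$407.09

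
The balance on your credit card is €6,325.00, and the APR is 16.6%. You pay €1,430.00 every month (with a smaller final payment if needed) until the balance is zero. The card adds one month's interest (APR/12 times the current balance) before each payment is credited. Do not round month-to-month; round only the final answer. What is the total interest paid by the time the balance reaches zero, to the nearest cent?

€249.18

Monthly rate r = 16.6%/12 = 1.38333% = 0.0138333.
Payoff takes n = ⌈−ln(1 − rB₀/P)/ln(1+r)⌉ = ⌈4.596⌉ = 5 payments; the last is €854.18.
Total paid = 4·€1,430.00 + €854.18 = €6,574.18.
Total interest = total paid − principal = €6,574.18 − €6,325.00 = €249.18.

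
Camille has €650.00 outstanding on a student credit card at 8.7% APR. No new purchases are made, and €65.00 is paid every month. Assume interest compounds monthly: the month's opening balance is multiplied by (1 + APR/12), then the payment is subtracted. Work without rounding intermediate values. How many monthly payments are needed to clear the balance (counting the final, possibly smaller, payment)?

11 months

Monthly rate r = 8.7%/12 = 0.725% = 0.00725.
Recurrence: B ← B·(1+r) − €65.00.
Month 1: interest €4.71; balance after payment €589.71.
Month 2: interest €4.28; balance after payment €528.99.
Closed form: n = −ln(1 − rB₀/P)/ln(1+r) = −ln(0.9275)/ln(1.00725) ≈ 10.419, so the balance reaches zero during payment 11.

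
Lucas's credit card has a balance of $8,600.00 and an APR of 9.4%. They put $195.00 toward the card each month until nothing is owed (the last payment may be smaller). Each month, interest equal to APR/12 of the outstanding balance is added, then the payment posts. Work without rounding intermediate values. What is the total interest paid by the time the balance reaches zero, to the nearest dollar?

Monthly rate r = 9.4%/12 = 0.783333% = 0.00783333.
Payoff takes n = ⌈−ln(1 − rB₀/P)/ln(1+r)⌉ = ⌈54.319⌉ = 55 payments; the last is $62.30.
Total paid = 54·$195.00 + $62.30 = $10,592.30.
Total interest = total paid − principal = $10,592.30 − $8,600.00 = $1,992.30.

$1,992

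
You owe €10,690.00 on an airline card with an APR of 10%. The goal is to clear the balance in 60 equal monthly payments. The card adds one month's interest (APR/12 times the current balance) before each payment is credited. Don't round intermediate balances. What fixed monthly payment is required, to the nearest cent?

Monthly rate r = 10%/12 = 0.833333% = 0.00833333.
Level-payment amortization: P = B₀·r / (1 − (1+r)^(−n)) = 10690.00·0.00833333 / (1 − 1.00833^(−60)).
Denominator 1 − (1+r)^(−60) = 0.392211409.
P = 89.0833 / 0.392211409 ≈ 227.13.

€227.13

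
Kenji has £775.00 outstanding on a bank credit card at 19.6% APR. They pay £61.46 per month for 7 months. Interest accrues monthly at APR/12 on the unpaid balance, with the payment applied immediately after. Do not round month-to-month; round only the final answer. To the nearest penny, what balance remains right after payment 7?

Monthly rate r = 19.6%/12 = 1.63333% = 0.0163333.
Each month: B ← B·(1+r) − £61.46.
Month 1: interest £12.66; balance after payment £726.20.
Month 2: interest £11.86; balance after payment £676.60.
Month 3: interest £11.05; balance after payment £626.19.
Month 4: interest £10.23; balance after payment £574.96.
Month 5: interest £9.39; balance after payment £522.89.
Month 6: interest £8.54; balance after payment £469.97.
Month 7: interest £7.68; balance after payment £416.19.

£416.19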